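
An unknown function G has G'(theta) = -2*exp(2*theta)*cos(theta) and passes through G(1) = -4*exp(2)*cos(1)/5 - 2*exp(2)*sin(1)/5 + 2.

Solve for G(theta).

G(theta) = -2*(exp(2*theta)*sin(theta) + 2*exp(2*theta)*cos(theta) - 5)/5

A candidate passes only if d/dtheta[G] lands on the given G'(theta) exactly.
A general antiderivative is -2*exp(2*theta)*sin(theta)/5 - 4*exp(2*theta)*cos(theta)/5 + C.
The condition gives C = -4*exp(2)*cos(1)/5 - 2*exp(2)*sin(1)/5 + 2 - (-4*exp(2)*cos(1)/5 - 2*exp(2)*sin(1)/5) = 2.
So G(theta) = -2*(exp(2*theta)*sin(theta) + 2*exp(2*theta)*cos(theta) - 5)/5.
Check: d/dtheta[-2*(exp(2*theta)*sin(theta) + 2*exp(2*theta)*cos(theta) - 5)/5] = -2*exp(2*theta)*cos(theta) = G'(theta).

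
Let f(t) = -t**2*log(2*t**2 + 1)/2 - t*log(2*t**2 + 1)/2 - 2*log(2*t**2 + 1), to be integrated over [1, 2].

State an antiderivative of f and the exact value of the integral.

The integrand splits into summands that can be handled one at a time.
F(t) = (8*t**3 + 18*t**2 + 6*t*(-2*t**2 - 3*t - 24)*log(2*t**2 + 1) + 276*t - 9*log(t**2 + 1/2) - 138*sqrt(2)*atan(sqrt(2)*t))/72 is an antiderivative of f.
Check: d/dt[(8*t**3 + 18*t**2 + 6*t*(-2*t**2 - 3*t - 24)*log(2*t**2 + 1) + 276*t - 9*log(t**2 + 1/2) - 138*sqrt(2)*atan(sqrt(2)*t))/72] = -t**2*log(2*t**2 + 1)/2 - t*log(2*t**2 + 1)/2 - 2*log(2*t**2 + 1) = f(t).
F(2) = -19*log(9)/3 - 23*sqrt(2)*atan(2*sqrt(2))/12 - log(9/2)/8 + 86/9; F(1) = -29*log(3)/12 - 23*sqrt(2)*atan(sqrt(2))/12 - log(3/2)/8 + 151/36.
Integral = F(2) - F(1) = -19*log(9)/3 - 23*sqrt(2)*atan(2*sqrt(2))/12 - log(9/2)/8 + log(3/2)/8 + 23*sqrt(2)*atan(sqrt(2))/12 + 29*log(3)/12 + 193/36.

Antiderivative: F(t) = (8*t**3 + 18*t**2 + 6*t*(-2*t**2 - 3*t - 24)*log(2*t**2 + 1) + 276*t - 9*log(t**2 + 1/2) - 138*sqrt(2)*atan(sqrt(2)*t))/72; value = -19*log(9)/3 - 23*sqrt(2)*atan(2*sqrt(2))/12 - log(9/2)/8 + log(3/2)/8 + 23*sqrt(2)*atan(sqrt(2))/12 + 29*log(3)/12 + 193/36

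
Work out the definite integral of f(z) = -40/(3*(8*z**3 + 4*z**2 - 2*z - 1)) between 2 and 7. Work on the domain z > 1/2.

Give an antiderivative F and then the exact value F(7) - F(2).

Antiderivative: F(z) = -5*log(z - 1/2)/3 + 5*log(z + 1/2)/3 - 40/(24*z + 12); value = -5*log(13/2)/3 - 5*log(5/2)/3 + 4/9 + 5*log(3/2)/3 + 5*log(15/2)/3

Factor the denominator (3*(2*z - 1)*(2*z + 1)**2) and decompose: f = 10/(3*(2*z + 1)) + 20/(3*(2*z + 1)**2) - 10/(3*(2*z - 1)); each piece integrates to a log, atan, or power term.
F(z) = -5*log(z - 1/2)/3 + 5*log(z + 1/2)/3 - 40/(24*z + 12) is an antiderivative of f.
Check: d/dz[-5*log(z - 1/2)/3 + 5*log(z + 1/2)/3 - 40/(24*z + 12)] = -40/(24*z**3 + 12*z**2 - 6*z - 3), which equals f(z).
F(7) = -5*log(13/2)/3 - 2/9 + 5*log(15/2)/3; F(2) = -5*log(3/2)/3 - 2/3 + 5*log(5/2)/3.
Integral = F(7) - F(2) = -5*log(13/2)/3 - 5*log(5/2)/3 + 4/9 + 5*log(3/2)/3 + 5*log(15/2)/3.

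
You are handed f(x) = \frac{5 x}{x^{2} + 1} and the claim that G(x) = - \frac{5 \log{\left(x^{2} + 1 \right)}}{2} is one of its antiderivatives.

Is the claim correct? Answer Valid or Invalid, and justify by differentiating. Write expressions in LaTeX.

Invalid: d/dx[G] - f = - \frac{10 x}{x^{2} + 1}, which is not 0.

d/dx[G] = - \frac{5 x}{x^{2} + 1}
d/dx[G] - f(x) = - \frac{10 x}{x^{2} + 1} != 0.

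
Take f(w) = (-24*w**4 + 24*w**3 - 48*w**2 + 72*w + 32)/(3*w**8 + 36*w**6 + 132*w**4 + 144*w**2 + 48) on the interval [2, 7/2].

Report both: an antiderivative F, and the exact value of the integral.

f has the shape u'v + uv' for u = 1/(w**4/2 + 3*w**2 + 2) and v = 4*w/3 - 1 — it is the derivative of the product u*v.
F(w) = 2*(4*w - 3)/(3*(w**4 + 6*w**2 + 4)) is an antiderivative of f.
Check: d/dw[2*(4*w - 3)/(3*(w**4 + 6*w**2 + 4))] = (-24*w**4 + 24*w**3 - 48*w**2 + 72*w + 32)/(3*w**8 + 36*w**6 + 132*w**4 + 144*w**2 + 48) = f(w).
F(7/2) = 32/993; F(2) = 5/66.
Integral = F(7/2) - F(2) = -317/7282.

Antiderivative: F(w) = 2*(4*w - 3)/(3*(w**4 + 6*w**2 + 4)); value = -317/7282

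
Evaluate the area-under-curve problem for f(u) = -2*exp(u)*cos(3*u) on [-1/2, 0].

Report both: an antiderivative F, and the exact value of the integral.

A first test for any F(u): its u-derivative must equal f(u) identically.
F(u) = -3*exp(u)*sin(3*u)/5 - exp(u)*cos(3*u)/5 is an antiderivative of f.
Check: d/du[-3*exp(u)*sin(3*u)/5 - exp(u)*cos(3*u)/5] = -2*exp(u)*cos(3*u) = f(u).
F(0) = -1/5; F(-1/2) = -exp(-1/2)*cos(3/2)/5 + 3*exp(-1/2)*sin(3/2)/5.
Integral = F(0) - F(-1/2) = -3*exp(-1/2)*sin(3/2)/5 - 1/5 + exp(-1/2)*cos(3/2)/5.

Antiderivative: F(u) = -3*exp(u)*sin(3*u)/5 - exp(u)*cos(3*u)/5; value = -3*exp(-1/2)*sin(3/2)/5 - 1/5 + exp(-1/2)*cos(3/2)/5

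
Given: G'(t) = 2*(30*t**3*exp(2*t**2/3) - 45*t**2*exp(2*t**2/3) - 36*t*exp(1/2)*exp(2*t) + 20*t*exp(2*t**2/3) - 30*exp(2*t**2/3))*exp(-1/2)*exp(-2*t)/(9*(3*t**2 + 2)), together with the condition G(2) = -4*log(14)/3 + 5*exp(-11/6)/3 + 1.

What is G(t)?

Check a candidate G(t) by differentiating: d/dt[G] must match the given G'(t).
A general antiderivative is 5*exp(2*t**2/3 - 2*t - 1/2)/3 - 4*log(3*t**2 + 2)/3 + C.
The condition gives C = -4*log(14)/3 + 5*exp(-11/6)/3 + 1 - (-4*log(14)/3 + 5*exp(-11/6)/3) = 1.
So G(t) = (-4*log(3*t**2 + 2) + 3 + 5*exp(-1/2)*exp(-2*t)*exp(2*t**2/3))/3.
Check: d/dt[(-4*log(3*t**2 + 2) + 3 + 5*exp(-1/2)*exp(-2*t)*exp(2*t**2/3))/3] = (60*t**3*exp(2*t**2/3) - 90*t**2*exp(2*t**2/3) - 72*t*exp(1/2)*exp(2*t) + 40*t*exp(2*t**2/3) - 60*exp(2*t**2/3))/(27*t**2*exp(1/2)*exp(2*t) + 18*exp(1/2)*exp(2*t)), which equals G'(t).

G(t) = (-4*log(3*t**2 + 2) + 3 + 5*exp(-1/2)*exp(-2*t)*exp(2*t**2/3))/3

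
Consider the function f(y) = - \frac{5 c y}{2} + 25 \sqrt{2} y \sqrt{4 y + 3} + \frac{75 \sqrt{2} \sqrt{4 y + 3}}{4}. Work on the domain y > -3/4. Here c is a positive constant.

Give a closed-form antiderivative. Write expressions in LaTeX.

An antiderivative is F(y) = - \frac{5 c y^{2}}{4} + 5 \left(2 y + \frac{3}{2}\right)^{\frac{5}{2}}.

The integrand splits into summands that can be handled one at a time.
Check: d/dy[- \frac{5 c y^{2}}{4} + 5 \left(2 y + \frac{3}{2}\right)^{\frac{5}{2}}] = \frac{\sqrt{2} \left(- 5 \sqrt{2} c y + 100 y \sqrt{4 y + 3} + 75 \sqrt{4 y + 3}\right)}{4}, which equals f(y).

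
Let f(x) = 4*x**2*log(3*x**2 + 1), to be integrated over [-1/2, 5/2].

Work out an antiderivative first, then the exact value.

Antiderivative: F(x) = 4*(9*x**3*log(3*x**2 + 1) - 6*x**3 + 6*x - 2*sqrt(3)*atan(sqrt(3)*x))/27; value = -34/3 - 8*sqrt(3)*atan(5*sqrt(3)/2)/27 - 8*sqrt(3)*atan(sqrt(3)/2)/27 + log(7/4)/6 + 125*log(79/4)/6

Whatever form F(x) takes, F'(x) = f(x) is non-negotiable.
F(x) = 4*(9*x**3*log(3*x**2 + 1) - 6*x**3 + 6*x - 2*sqrt(3)*atan(sqrt(3)*x))/27 is an antiderivative of f.
Check: d/dx[4*(9*x**3*log(3*x**2 + 1) - 6*x**3 + 6*x - 2*sqrt(3)*atan(sqrt(3)*x))/27] = 4*x**2*log(3*x**2 + 1) = f(x).
F(5/2) = -35/3 - 8*sqrt(3)*atan(5*sqrt(3)/2)/27 + 125*log(79/4)/6; F(-1/2) = -1/3 - log(7/4)/6 + 8*sqrt(3)*atan(sqrt(3)/2)/27.
Integral = F(5/2) - F(-1/2) = -34/3 - 8*sqrt(3)*atan(5*sqrt(3)/2)/27 - 8*sqrt(3)*atan(sqrt(3)/2)/27 + log(7/4)/6 + 125*log(79/4)/6.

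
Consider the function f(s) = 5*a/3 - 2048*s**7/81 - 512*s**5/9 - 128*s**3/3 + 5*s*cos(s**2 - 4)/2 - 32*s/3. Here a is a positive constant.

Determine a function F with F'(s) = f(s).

An antiderivative is F(s) = 5*a*s/3 - 256*s**8/81 - 256*s**6/27 - 32*s**4/3 - 16*s**2/3 + 5*sin(s**2 - 4)/4.

Integrate term by term and add the pieces.
Check: d/ds[5*a*s/3 - 256*s**8/81 - 256*s**6/27 - 32*s**4/3 - 16*s**2/3 + 5*sin(s**2 - 4)/4] = 5*a/3 - 2048*s**7/81 - 512*s**5/9 - 128*s**3/3 + 5*s*cos(s**2 - 4)/2 - 32*s/3 = f(s).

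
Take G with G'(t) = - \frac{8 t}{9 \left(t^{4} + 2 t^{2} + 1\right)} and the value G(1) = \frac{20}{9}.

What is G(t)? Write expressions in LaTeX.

G'(t) matches the chain-rule pattern g'(h)*h' with inner function h(t) = 3 t^{2} + 3; substituting u = h(t) collapses the integral.
A general antiderivative is \frac{4}{3 \left(3 t^{2} + 3\right)} + C.
The condition gives C = \frac{20}{9} - (\frac{2}{9}) = 2.
So G(t) = 2 + \frac{4}{3 \left(3 t^{2} + 3\right)}.
Check: d/dt[2 + \frac{4}{3 \left(3 t^{2} + 3\right)}] = - \frac{8 t}{9 t^{4} + 18 t^{2} + 9}, which equals G'(t).

G(t) = 2 + \frac{4}{3 \left(3 t^{2} + 3\right)}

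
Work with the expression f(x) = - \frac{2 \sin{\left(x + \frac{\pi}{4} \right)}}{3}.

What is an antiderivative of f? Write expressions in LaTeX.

Check any antiderivative F(x) by computing F'(x) and comparing it with f(x).
Check: d/dx[\frac{2 \cos{\left(x + \frac{\pi}{4} \right)}}{3}] = - \frac{2 \sin{\left(x + \frac{\pi}{4} \right)}}{3} = f(x).

An antiderivative is F(x) = \frac{2 \cos{\left(x + \frac{\pi}{4} \right)}}{3}.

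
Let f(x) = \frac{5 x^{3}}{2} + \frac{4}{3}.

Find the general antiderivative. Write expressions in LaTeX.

F(x) = \frac{x \left(15 x^{3} + 32\right)}{24} + C

Check any antiderivative F(x) by computing F'(x) and comparing it with f(x).
Check: d/dx[\frac{x \left(15 x^{3} + 32\right)}{24}] = \frac{5 x^{3}}{2} + \frac{4}{3} = f(x).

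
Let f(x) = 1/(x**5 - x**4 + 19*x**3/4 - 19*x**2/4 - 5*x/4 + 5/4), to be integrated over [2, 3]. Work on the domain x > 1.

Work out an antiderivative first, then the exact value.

The denominator factors as (x - 1)*(2*x - 1)*(2*x + 1)*(x**2 + 5); partial fractions split f into directly integrable pieces: 2*(x + 1)/(63*(x**2 + 5)) + 16/(63*(2*x + 1)) - 16/(21*(2*x - 1)) + 2/(9*(x - 1)).
F(x) = 2*log(x - 1)/9 - 8*log(x - 1/2)/21 + 8*log(x + 1/2)/63 + log(x**2 + 5)/63 + 2*sqrt(5)*atan(sqrt(5)*x/5)/315 is an antiderivative of f.
Check: d/dx[2*log(x - 1)/9 - 8*log(x - 1/2)/21 + 8*log(x + 1/2)/63 + log(x**2 + 5)/63 + 2*sqrt(5)*atan(sqrt(5)*x/5)/315] = 4/(4*x**5 - 4*x**4 + 19*x**3 - 19*x**2 - 5*x + 5), which equals f(x).
F(3) = -8*log(5/2)/21 + 2*sqrt(5)*atan(3*sqrt(5)/5)/315 + log(14)/63 + 2*log(2)/9 + 8*log(7/2)/63; F(2) = -8*log(3/2)/21 + 2*sqrt(5)*atan(2*sqrt(5)/5)/315 + log(9)/63 + 8*log(5/2)/63.
Integral = F(3) - F(2) = -32*log(5/2)/63 - log(9)/63 - 2*sqrt(5)*atan(2*sqrt(5)/5)/315 + 2*sqrt(5)*atan(3*sqrt(5)/5)/315 + log(14)/63 + 2*log(2)/9 + 8*log(3/2)/21 + 8*log(7/2)/63.

Antiderivative: F(x) = 2*log(x - 1)/9 - 8*log(x - 1/2)/21 + 8*log(x + 1/2)/63 + log(x**2 + 5)/63 + 2*sqrt(5)*atan(sqrt(5)*x/5)/315; value = -32*log(5/2)/63 - log(9)/63 - 2*sqrt(5)*atan(2*sqrt(5)/5)/315 + 2*sqrt(5)*atan(3*sqrt(5)/5)/315 + log(14)/63 + 2*log(2)/9 + 8*log(3/2)/21 + 8*log(7/2)/63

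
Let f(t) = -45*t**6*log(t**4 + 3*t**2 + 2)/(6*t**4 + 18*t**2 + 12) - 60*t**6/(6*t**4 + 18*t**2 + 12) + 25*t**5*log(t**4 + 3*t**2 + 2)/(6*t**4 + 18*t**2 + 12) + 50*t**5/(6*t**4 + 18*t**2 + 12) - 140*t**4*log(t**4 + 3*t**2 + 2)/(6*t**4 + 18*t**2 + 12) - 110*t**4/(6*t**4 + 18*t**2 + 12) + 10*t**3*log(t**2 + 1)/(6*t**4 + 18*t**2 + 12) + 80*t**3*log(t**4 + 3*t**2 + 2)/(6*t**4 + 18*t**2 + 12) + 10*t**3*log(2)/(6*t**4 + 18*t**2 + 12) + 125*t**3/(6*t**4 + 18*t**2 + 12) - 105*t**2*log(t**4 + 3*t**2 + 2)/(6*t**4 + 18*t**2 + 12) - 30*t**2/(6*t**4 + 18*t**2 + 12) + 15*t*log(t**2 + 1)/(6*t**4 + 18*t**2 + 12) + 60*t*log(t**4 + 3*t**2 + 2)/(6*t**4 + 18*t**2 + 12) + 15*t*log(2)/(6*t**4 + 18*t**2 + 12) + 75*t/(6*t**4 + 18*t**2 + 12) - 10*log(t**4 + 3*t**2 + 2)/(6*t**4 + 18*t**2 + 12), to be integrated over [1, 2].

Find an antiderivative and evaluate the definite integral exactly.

Recognize the product-rule pattern: f = u'v + uv' with u = -5*t**3/2 + 25*t**2/12 - 5*t/6 + 5*log(2*t**2 + 2)/12 + 25/12, v = log(t**4 + 3*t**2 + 2), so integration by parts undoes it.
F(t) = -5*(6*t**3 - 5*t**2 + 2*t - log(2*t**2 + 2) - 5)*log(t**4 + 3*t**2 + 2)/12 is an antiderivative of f.
Check: d/dt[-5*(6*t**3 - 5*t**2 + 2*t - log(2*t**2 + 2) - 5)*log(t**4 + 3*t**2 + 2)/12] = (-45*t**6*log(t**4 + 3*t**2 + 2) - 60*t**6 + 25*t**5*log(t**4 + 3*t**2 + 2) + 50*t**5 - 140*t**4*log(t**4 + 3*t**2 + 2) - 110*t**4 + 10*t**3*log(t**2 + 1) + 80*t**3*log(t**4 + 3*t**2 + 2) + 10*t**3*log(2) + 125*t**3 - 105*t**2*log(t**4 + 3*t**2 + 2) - 30*t**2 + 15*t*log(t**2 + 1) + 60*t*log(t**4 + 3*t**2 + 2) + 15*t*log(2) + 75*t - 10*log(t**4 + 3*t**2 + 2))/(6*t**4 + 18*t**2 + 12), which equals f(t).
F(2) = -45*log(30)/4 + 5*log(10)*log(30)/12; F(1) = 5*log(4)*log(6)/12 + 5*log(6)/6.
Integral = F(2) - F(1) = -45*log(30)/4 - 5*log(6)/6 - 5*log(4)*log(6)/12 + 5*log(10)*log(30)/12.

Antiderivative: F(t) = -5*(6*t**3 - 5*t**2 + 2*t - log(2*t**2 + 2) - 5)*log(t**4 + 3*t**2 + 2)/12; value = -45*log(30)/4 - 5*log(6)/6 - 5*log(4)*log(6)/12 + 5*log(10)*log(30)/12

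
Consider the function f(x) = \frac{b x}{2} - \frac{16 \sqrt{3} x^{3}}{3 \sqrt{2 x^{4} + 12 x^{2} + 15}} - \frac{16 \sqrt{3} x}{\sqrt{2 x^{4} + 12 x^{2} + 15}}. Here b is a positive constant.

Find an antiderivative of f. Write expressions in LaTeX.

Integrate term by term and add the pieces.
Check: d/dx[\frac{3 b x^{2} - 16 \sqrt{3} \sqrt{2 x^{4} + 12 x^{2} + 15}}{12}] = \frac{3 b x \sqrt{2 x^{4} + 12 x^{2} + 15} - 32 \sqrt{3} x^{3} - 96 \sqrt{3} x}{6 \sqrt{2 x^{4} + 12 x^{2} + 15}}, which equals f(x).

An antiderivative is F(x) = \frac{3 b x^{2} - 16 \sqrt{3} \sqrt{2 x^{4} + 12 x^{2} + 15}}{12}.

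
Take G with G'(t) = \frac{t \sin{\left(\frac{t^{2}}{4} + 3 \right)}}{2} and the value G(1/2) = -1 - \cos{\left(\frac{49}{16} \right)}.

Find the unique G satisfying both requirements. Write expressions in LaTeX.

G'(t) matches the chain-rule pattern g'(h)*h' with inner function h(t) = \frac{t^{2}}{4} + 3; substituting u = h(t) collapses the integral.
A general antiderivative is - \cos{\left(\frac{t^{2}}{4} + 3 \right)} + C.
The condition gives C = -1 - \cos{\left(\frac{49}{16} \right)} - (- \cos{\left(\frac{49}{16} \right)}) = -1.
So G(t) = - \cos{\left(\frac{t^{2}}{4} + 3 \right)} - 1.
Check: d/dt[- \cos{\left(\frac{t^{2}}{4} + 3 \right)} - 1] = \frac{t \sin{\left(\frac{t^{2}}{4} + 3 \right)}}{2} = G'(t).

G(t) = - \cos{\left(\frac{t^{2}}{4} + 3 \right)} - 1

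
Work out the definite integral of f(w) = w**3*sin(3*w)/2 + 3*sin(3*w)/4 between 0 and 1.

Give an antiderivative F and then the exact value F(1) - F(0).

Antiderivative: F(w) = -w**3*cos(3*w)/6 + w**2*sin(3*w)/6 + w*cos(3*w)/9 - sin(3*w)/27 - cos(3*w)/4; value = 7*sin(3)/54 + 1/4 - 11*cos(3)/36

The integrand splits into summands that can be handled one at a time.
F(w) = -w**3*cos(3*w)/6 + w**2*sin(3*w)/6 + w*cos(3*w)/9 - sin(3*w)/27 - cos(3*w)/4 is an antiderivative of f.
Check: d/dw[-w**3*cos(3*w)/6 + w**2*sin(3*w)/6 + w*cos(3*w)/9 - sin(3*w)/27 - cos(3*w)/4] = w**3*sin(3*w)/2 + 3*sin(3*w)/4 = f(w).
F(1) = 7*sin(3)/54 - 11*cos(3)/36; F(0) = -1/4.
Integral = F(1) - F(0) = 7*sin(3)/54 + 1/4 - 11*cos(3)/36.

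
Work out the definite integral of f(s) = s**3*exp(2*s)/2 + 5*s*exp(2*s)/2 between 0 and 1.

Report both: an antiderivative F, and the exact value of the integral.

f has the shape u'v + uv' for u = s**3/4 - 3*s**2/8 + 13*s/8 - 13/16 and v = exp(2*s) — it is the derivative of the product u*v.
F(s) = (4*s**3 - 6*s**2 + 26*s - 13)*exp(2*s)/16 is an antiderivative of f.
Check: d/ds[(4*s**3 - 6*s**2 + 26*s - 13)*exp(2*s)/16] = s**3*exp(2*s)/2 + 5*s*exp(2*s)/2 = f(s).
F(1) = 11*exp(2)/16; F(0) = -13/16.
Integral = F(1) - F(0) = 13/16 + 11*exp(2)/16.

Antiderivative: F(s) = (4*s**3 - 6*s**2 + 26*s - 13)*exp(2*s)/16; value = 13/16 + 11*exp(2)/16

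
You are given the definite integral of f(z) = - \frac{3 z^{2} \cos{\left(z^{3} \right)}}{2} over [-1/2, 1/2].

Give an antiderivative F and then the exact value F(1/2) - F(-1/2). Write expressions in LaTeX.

Any candidate F(z) must reproduce f(z) exactly when differentiated.
F(z) = - \frac{\sin{\left(z^{3} \right)}}{2} is an antiderivative of f.
Check: d/dz[- \frac{\sin{\left(z^{3} \right)}}{2}] = - \frac{3 z^{2} \cos{\left(z^{3} \right)}}{2} = f(z).
F(1/2) = - \frac{\sin{\left(\frac{1}{8} \right)}}{2}; F(-1/2) = \frac{\sin{\left(\frac{1}{8} \right)}}{2}.
Integral = F(1/2) - F(-1/2) = - \sin{\left(\frac{1}{8} \right)}.

Antiderivative: F(z) = - \frac{\sin{\left(z^{3} \right)}}{2}; value = - \sin{\left(\frac{1}{8} \right)}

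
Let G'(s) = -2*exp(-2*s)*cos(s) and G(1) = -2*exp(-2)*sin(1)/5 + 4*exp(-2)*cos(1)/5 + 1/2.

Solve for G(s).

G(s) = 1/2 - 2*exp(-2*s)*sin(s)/5 + 4*exp(-2*s)*cos(s)/5

Differentiate the proposed G(s) back; it has to land on the given G'(s).
A general antiderivative is -2*exp(-2*s)*sin(s)/5 + 4*exp(-2*s)*cos(s)/5 + C.
The condition gives C = -2*exp(-2)*sin(1)/5 + 4*exp(-2)*cos(1)/5 + 1/2 - (-2*exp(-2)*sin(1)/5 + 4*exp(-2)*cos(1)/5) = 1/2.
So G(s) = 1/2 - 2*exp(-2*s)*sin(s)/5 + 4*exp(-2*s)*cos(s)/5.
Check: d/ds[1/2 - 2*exp(-2*s)*sin(s)/5 + 4*exp(-2*s)*cos(s)/5] = -2*exp(-2*s)*cos(s) = G'(s).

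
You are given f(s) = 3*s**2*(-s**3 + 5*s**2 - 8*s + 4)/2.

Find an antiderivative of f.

f matches the chain-rule pattern g'(h)*h' with inner function h(s) = s**2 - 2*s; substituting u = h(s) collapses the integral.
Check: d/ds[-s**6/4 + 3*s**5/2 - 3*s**4 + 2*s**3] = -3*s**5/2 + 15*s**4/2 - 12*s**3 + 6*s**2, which equals f(s).

An antiderivative is F(s) = -s**6/4 + 3*s**5/2 - 3*s**4 + 2*s**3.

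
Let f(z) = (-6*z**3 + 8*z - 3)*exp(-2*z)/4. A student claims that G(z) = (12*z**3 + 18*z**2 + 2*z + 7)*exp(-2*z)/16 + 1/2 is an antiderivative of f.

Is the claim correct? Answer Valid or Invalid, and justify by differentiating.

Valid: G'(z) = f(z).

d/dz[G] = (-6*z**3 + 8*z - 3)*exp(-2*z)/4
This equals f(z) exactly, so the claim holds.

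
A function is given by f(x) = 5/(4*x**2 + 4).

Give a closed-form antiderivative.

An antiderivative is F(x) = 5*atan(x)/4.

For F(x) to be correct the identity F'(x) - f(x) = 0 must hold.
Check: d/dx[5*atan(x)/4] = 5/(4*x**2 + 4) = f(x).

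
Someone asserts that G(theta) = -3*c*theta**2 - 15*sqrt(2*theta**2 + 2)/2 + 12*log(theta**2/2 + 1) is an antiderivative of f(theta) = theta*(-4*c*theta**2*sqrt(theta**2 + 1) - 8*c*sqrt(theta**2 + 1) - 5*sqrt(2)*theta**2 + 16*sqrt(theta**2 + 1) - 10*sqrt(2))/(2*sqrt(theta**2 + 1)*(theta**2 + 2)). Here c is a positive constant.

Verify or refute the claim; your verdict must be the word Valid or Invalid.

Invalid: d/dtheta[G] - f = (-4*c*theta**5 - 12*c*theta**3 - 8*c*theta - 5*sqrt(2)*theta**3*sqrt(theta**2 + 1) + 16*theta**3 - 10*sqrt(2)*theta*sqrt(theta**2 + 1) + 16*theta)/(theta**4 + 3*theta**2 + 2), which is not 0.

d/dtheta[G] = (-12*c*theta**3*sqrt(theta**2 + 1) - 24*c*theta*sqrt(theta**2 + 1) - 15*sqrt(2)*theta**3 + 48*theta*sqrt(theta**2 + 1) - 30*sqrt(2)*theta)/(2*theta**2*sqrt(theta**2 + 1) + 4*sqrt(theta**2 + 1))
d/dtheta[G] - f(theta) = (-4*c*theta**5 - 12*c*theta**3 - 8*c*theta - 5*sqrt(2)*theta**3*sqrt(theta**2 + 1) + 16*theta**3 - 10*sqrt(2)*theta*sqrt(theta**2 + 1) + 16*theta)/(theta**4 + 3*theta**2 + 2) != 0.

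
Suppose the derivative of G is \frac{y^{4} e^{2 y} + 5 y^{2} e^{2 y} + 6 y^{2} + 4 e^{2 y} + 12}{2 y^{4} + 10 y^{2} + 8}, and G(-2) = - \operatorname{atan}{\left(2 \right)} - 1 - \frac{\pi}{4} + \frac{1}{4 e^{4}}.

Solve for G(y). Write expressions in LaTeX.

G(y) = \frac{e^{2 y}}{4} + \operatorname{atan}{\left(\frac{y}{2} \right)} + \operatorname{atan}{\left(y \right)} - 1

A first test for any G(y): its y-derivative must equal the given G'(y).
A general antiderivative is \frac{e^{2 y}}{4} + \operatorname{atan}{\left(\frac{y}{2} \right)} + \operatorname{atan}{\left(y \right)} + C.
The condition gives C = - \operatorname{atan}{\left(2 \right)} - 1 - \frac{\pi}{4} + \frac{1}{4 e^{4}} - (- \operatorname{atan}{\left(2 \right)} - \frac{\pi}{4} + \frac{1}{4 e^{4}}) = -1.
So G(y) = \frac{e^{2 y}}{4} + \operatorname{atan}{\left(\frac{y}{2} \right)} + \operatorname{atan}{\left(y \right)} - 1.
Check: d/dy[\frac{e^{2 y}}{4} + \operatorname{atan}{\left(\frac{y}{2} \right)} + \operatorname{atan}{\left(y \right)} - 1] = \frac{y^{4} e^{2 y} + 5 y^{2} e^{2 y} + 6 y^{2} + 4 e^{2 y} + 12}{2 y^{4} + 10 y^{2} + 8} = G'(y).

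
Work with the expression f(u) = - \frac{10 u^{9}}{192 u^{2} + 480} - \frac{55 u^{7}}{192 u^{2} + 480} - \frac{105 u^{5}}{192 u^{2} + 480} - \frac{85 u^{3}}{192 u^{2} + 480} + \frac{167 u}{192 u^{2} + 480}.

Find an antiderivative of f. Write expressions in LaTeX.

An antiderivative is F(u) = - \frac{5 u^{8} + 20 u^{6} + 30 u^{4} + 20 u^{2} - 384 \log{\left(u^{2} + \frac{5}{2} \right)} + 5}{768}.

The integrand splits into summands that can be handled one at a time.
Check: d/du[- \frac{5 u^{8} + 20 u^{6} + 30 u^{4} + 20 u^{2} - 384 \log{\left(u^{2} + \frac{5}{2} \right)} + 5}{768}] = \frac{- 10 u^{9} - 55 u^{7} - 105 u^{5} - 85 u^{3} + 167 u}{192 u^{2} + 480}, which equals f(u).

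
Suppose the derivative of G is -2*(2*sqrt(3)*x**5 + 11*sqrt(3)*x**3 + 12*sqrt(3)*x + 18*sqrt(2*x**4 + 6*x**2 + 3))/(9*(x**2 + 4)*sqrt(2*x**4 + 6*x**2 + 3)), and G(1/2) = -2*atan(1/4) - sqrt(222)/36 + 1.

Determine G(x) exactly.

G(x) = -(sqrt(3)*sqrt(2*x**4 + 6*x**2 + 3) + 18*atan(x/2) - 9)/9

A candidate passes only if d/dx[G] lands on the given G'(x) exactly.
A general antiderivative is -sqrt(2*x**4/3 + 2*x**2 + 1)/3 - 2*atan(x/2) + C.
The condition gives C = -2*atan(1/4) - sqrt(222)/36 + 1 - (-2*atan(1/4) - sqrt(222)/36) = 1.
So G(x) = -(sqrt(3)*sqrt(2*x**4 + 6*x**2 + 3) + 18*atan(x/2) - 9)/9.
Check: d/dx[-(sqrt(3)*sqrt(2*x**4 + 6*x**2 + 3) + 18*atan(x/2) - 9)/9] = (-4*sqrt(3)*x**5 - 22*sqrt(3)*x**3 - 24*sqrt(3)*x - 36*sqrt(2*x**4 + 6*x**2 + 3))/(9*x**2*sqrt(2*x**4 + 6*x**2 + 3) + 36*sqrt(2*x**4 + 6*x**2 + 3)), which equals G'(x).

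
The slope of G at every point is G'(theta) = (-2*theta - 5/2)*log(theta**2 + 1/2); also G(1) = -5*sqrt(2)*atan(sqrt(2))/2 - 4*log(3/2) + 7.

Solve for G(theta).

Recover the given G'(theta) by differentiating a candidate G(theta); any mismatch rules it out.
A general antiderivative is theta**2 + 5*theta + (-theta**2 - 5*theta/2)*log(theta**2 + 1/2) - log(theta**2 + 1/2)/2 - 5*sqrt(2)*atan(sqrt(2)*theta)/2 + C.
The condition gives C = -5*sqrt(2)*atan(sqrt(2))/2 - 4*log(3/2) + 7 - (-5*sqrt(2)*atan(sqrt(2))/2 - 4*log(3/2) + 6) = 1.
So G(theta) = -(2*theta**2*log(theta**2 + 1/2) - 2*theta**2 + 5*theta*log(theta**2 + 1/2) - 10*theta + log(theta**2 + 1/2) + 5*sqrt(2)*atan(sqrt(2)*theta) - 2)/2.
Check: d/dtheta[-(2*theta**2*log(theta**2 + 1/2) - 2*theta**2 + 5*theta*log(theta**2 + 1/2) - 10*theta + log(theta**2 + 1/2) + 5*sqrt(2)*atan(sqrt(2)*theta) - 2)/2] = -2*theta*log(theta**2 + 1/2) - 5*log(theta**2 + 1/2)/2, which equals G'(theta).

G(theta) = -(2*theta**2*log(theta**2 + 1/2) - 2*theta**2 + 5*theta*log(theta**2 + 1/2) - 10*theta + log(theta**2 + 1/2) + 5*sqrt(2)*atan(sqrt(2)*theta) - 2)/2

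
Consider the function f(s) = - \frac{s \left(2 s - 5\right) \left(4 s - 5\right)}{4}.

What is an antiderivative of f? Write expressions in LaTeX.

An antiderivative is F(s) = - \frac{s^{2} \left(2 s - 5\right)^{2}}{8}.

The substitution u = - s^{2} + \frac{5 s}{2} works: f is exactly (dF/du)*(du/ds) for that inner function.
Check: d/ds[- \frac{s^{2} \left(2 s - 5\right)^{2}}{8}] = - 2 s^{3} + \frac{15 s^{2}}{2} - \frac{25 s}{4}, which equals f(s).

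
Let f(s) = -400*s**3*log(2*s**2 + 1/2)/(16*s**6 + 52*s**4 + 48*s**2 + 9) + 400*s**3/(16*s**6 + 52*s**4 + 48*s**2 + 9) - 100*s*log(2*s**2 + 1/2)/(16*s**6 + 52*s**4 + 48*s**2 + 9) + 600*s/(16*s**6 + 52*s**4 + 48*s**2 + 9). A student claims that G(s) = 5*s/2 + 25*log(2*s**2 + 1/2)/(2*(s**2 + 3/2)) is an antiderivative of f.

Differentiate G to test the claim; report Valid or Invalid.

d/ds[G] = (80*s**6 + 260*s**4 - 800*s**3*log(2*s**2 + 1/2) + 800*s**3 + 240*s**2 - 200*s*log(2*s**2 + 1/2) + 1200*s + 45)/(32*s**6 + 104*s**4 + 96*s**2 + 18)
d/ds[G] - f(s) = 5/2 != 0.

Invalid: d/ds[G] - f = 5/2, which is not 0.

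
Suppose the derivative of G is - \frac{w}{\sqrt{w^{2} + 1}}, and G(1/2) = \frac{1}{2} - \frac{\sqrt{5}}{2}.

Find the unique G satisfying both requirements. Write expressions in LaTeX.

G(w) = - \frac{2 \sqrt{w^{2} + 1} - 1}{2}

The substitution u = w^{2} + 1 works: G'(w) is exactly (dG/du)*(du/dw) for that inner function.
A general antiderivative is - \sqrt{w^{2} + 1} + C.
The condition gives C = \frac{1}{2} - \frac{\sqrt{5}}{2} - (- \frac{\sqrt{5}}{2}) = \frac{1}{2}.
So G(w) = - \frac{2 \sqrt{w^{2} + 1} - 1}{2}.
Check: d/dw[- \frac{2 \sqrt{w^{2} + 1} - 1}{2}] = - \frac{w}{\sqrt{w^{2} + 1}} = G'(w).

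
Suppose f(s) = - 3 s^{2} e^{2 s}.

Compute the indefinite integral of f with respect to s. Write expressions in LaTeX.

F(s) = \frac{3 \left(- 2 s^{2} + 2 s - 1\right) e^{2 s}}{4} + C

f has the shape u'v + uv' for u = - \frac{3 s^{2}}{2} + \frac{3 s}{2} - \frac{3}{4} and v = e^{2 s} — it is the derivative of the product u*v.
Check: d/ds[\frac{3 \left(- 2 s^{2} + 2 s - 1\right) e^{2 s}}{4}] = - 3 s^{2} e^{2 s} = f(s).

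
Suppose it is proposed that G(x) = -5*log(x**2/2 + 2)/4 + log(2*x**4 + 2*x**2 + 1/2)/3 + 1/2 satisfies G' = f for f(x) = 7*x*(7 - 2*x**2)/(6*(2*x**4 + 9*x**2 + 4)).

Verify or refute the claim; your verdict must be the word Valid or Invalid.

d/dx[G] = (-14*x**3 + 49*x)/(12*x**4 + 54*x**2 + 24)
This equals f(x) exactly, so the claim holds.

Valid. The derivative of G reproduces f.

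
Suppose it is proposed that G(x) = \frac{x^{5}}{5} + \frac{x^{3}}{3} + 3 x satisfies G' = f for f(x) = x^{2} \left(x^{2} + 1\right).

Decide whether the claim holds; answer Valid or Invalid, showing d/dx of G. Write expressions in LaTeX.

d/dx[G] = x^{4} + x^{2} + 3
d/dx[G] - f(x) = 3 != 0.

Invalid: d/dx[G] - f = 3, which is not 0.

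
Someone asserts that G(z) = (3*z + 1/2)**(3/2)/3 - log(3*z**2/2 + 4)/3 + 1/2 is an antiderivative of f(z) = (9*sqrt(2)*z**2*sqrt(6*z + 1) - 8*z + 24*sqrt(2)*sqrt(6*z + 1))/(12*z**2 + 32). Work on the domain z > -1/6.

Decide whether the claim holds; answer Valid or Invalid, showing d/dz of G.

Valid - the claim checks out under differentiation.

d/dz[G] = (9*z**2*sqrt(6*z + 1) - 4*sqrt(2)*z + 24*sqrt(6*z + 1))/(6*sqrt(2)*z**2 + 16*sqrt(2))
This equals f(z) exactly, so the claim holds.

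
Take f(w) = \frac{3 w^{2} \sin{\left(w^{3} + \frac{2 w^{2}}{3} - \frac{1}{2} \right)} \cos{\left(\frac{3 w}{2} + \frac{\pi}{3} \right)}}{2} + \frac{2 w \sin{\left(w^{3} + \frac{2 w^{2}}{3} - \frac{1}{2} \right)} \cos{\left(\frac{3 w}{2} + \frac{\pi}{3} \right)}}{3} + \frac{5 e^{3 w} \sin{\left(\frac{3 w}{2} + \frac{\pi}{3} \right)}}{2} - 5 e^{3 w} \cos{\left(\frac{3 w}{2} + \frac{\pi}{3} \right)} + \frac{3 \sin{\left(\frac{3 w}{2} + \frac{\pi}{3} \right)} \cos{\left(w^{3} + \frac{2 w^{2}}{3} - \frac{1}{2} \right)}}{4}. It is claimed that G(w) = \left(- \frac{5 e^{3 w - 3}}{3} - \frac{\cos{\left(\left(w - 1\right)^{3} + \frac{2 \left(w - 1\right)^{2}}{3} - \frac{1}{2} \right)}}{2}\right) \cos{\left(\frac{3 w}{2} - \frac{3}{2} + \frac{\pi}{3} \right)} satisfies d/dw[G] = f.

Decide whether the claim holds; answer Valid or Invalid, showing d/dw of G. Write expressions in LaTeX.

Invalid: d/dw[G] - f = - \frac{3 w^{2} \sin{\left(w^{3} + \frac{2 w^{2}}{3} - \frac{1}{2} \right)} \cos{\left(\frac{3 w}{2} + \frac{\pi}{3} \right)}}{2} + \frac{3 w^{2} \sin{\left(w^{3} - \frac{7 w^{2}}{3} + \frac{5 w}{3} - \frac{5}{6} \right)} \cos{\left(\frac{3 w}{2} - \frac{3}{2} + \frac{\pi}{3} \right)}}{2} - \frac{2 w \sin{\left(w^{3} + \frac{2 w^{2}}{3} - \frac{1}{2} \right)} \cos{\left(\frac{3 w}{2} + \frac{\pi}{3} \right)}}{3} - \frac{7 w \sin{\left(w^{3} - \frac{7 w^{2}}{3} + \frac{5 w}{3} - \frac{5}{6} \right)} \cos{\left(\frac{3 w}{2} - \frac{3}{2} + \frac{\pi}{3} \right)}}{3} - \frac{5 e^{3 w} \sin{\left(\frac{3 w}{2} + \frac{\pi}{3} \right)}}{2} + \frac{5 e^{3 w} \sin{\left(\frac{3 w}{2} - \frac{3}{2} + \frac{\pi}{3} \right)}}{2 e^{3}} + 5 e^{3 w} \cos{\left(\frac{3 w}{2} + \frac{\pi}{3} \right)} - \frac{5 e^{3 w} \cos{\left(\frac{3 w}{2} - \frac{3}{2} + \frac{\pi}{3} \right)}}{e^{3}} - \frac{3 \sin{\left(\frac{3 w}{2} + \frac{\pi}{3} \right)} \cos{\left(w^{3} + \frac{2 w^{2}}{3} - \frac{1}{2} \right)}}{4} + \frac{3 \sin{\left(\frac{3 w}{2} - \frac{3}{2} + \frac{\pi}{3} \right)} \cos{\left(w^{3} - \frac{7 w^{2}}{3} + \frac{5 w}{3} - \frac{5}{6} \right)}}{4} + \frac{5 \sin{\left(w^{3} - \frac{7 w^{2}}{3} + \frac{5 w}{3} - \frac{5}{6} \right)} \cos{\left(\frac{3 w}{2} - \frac{3}{2} + \frac{\pi}{3} \right)}}{6}, which is not 0.

d/dw[G] = \frac{3 w^{2} \sin{\left(w^{3} - \frac{7 w^{2}}{3} + \frac{5 w}{3} - \frac{5}{6} \right)} \cos{\left(\frac{3 w}{2} - \frac{3}{2} + \frac{\pi}{3} \right)}}{2} - \frac{7 w \sin{\left(w^{3} - \frac{7 w^{2}}{3} + \frac{5 w}{3} - \frac{5}{6} \right)} \cos{\left(\frac{3 w}{2} - \frac{3}{2} + \frac{\pi}{3} \right)}}{3} + \frac{5 e^{3 w} \sin{\left(\frac{3 w}{2} - \frac{3}{2} + \frac{\pi}{3} \right)}}{2 e^{3}} - \frac{5 e^{3 w} \cos{\left(\frac{3 w}{2} - \frac{3}{2} + \frac{\pi}{3} \right)}}{e^{3}} + \frac{3 \sin{\left(\frac{3 w}{2} - \frac{3}{2} + \frac{\pi}{3} \right)} \cos{\left(w^{3} - \frac{7 w^{2}}{3} + \frac{5 w}{3} - \frac{5}{6} \right)}}{4} + \frac{5 \sin{\left(w^{3} - \frac{7 w^{2}}{3} + \frac{5 w}{3} - \frac{5}{6} \right)} \cos{\left(\frac{3 w}{2} - \frac{3}{2} + \frac{\pi}{3} \right)}}{6}
d/dw[G] - f(w) = - \frac{3 w^{2} \sin{\left(w^{3} + \frac{2 w^{2}}{3} - \frac{1}{2} \right)} \cos{\left(\frac{3 w}{2} + \frac{\pi}{3} \right)}}{2} + \frac{3 w^{2} \sin{\left(w^{3} - \frac{7 w^{2}}{3} + \frac{5 w}{3} - \frac{5}{6} \right)} \cos{\left(\frac{3 w}{2} - \frac{3}{2} + \frac{\pi}{3} \right)}}{2} - \frac{2 w \sin{\left(w^{3} + \frac{2 w^{2}}{3} - \frac{1}{2} \right)} \cos{\left(\frac{3 w}{2} + \frac{\pi}{3} \right)}}{3} - \frac{7 w \sin{\left(w^{3} - \frac{7 w^{2}}{3} + \frac{5 w}{3} - \frac{5}{6} \right)} \cos{\left(\frac{3 w}{2} - \frac{3}{2} + \frac{\pi}{3} \right)}}{3} - \frac{5 e^{3 w} \sin{\left(\frac{3 w}{2} + \frac{\pi}{3} \right)}}{2} + \frac{5 e^{3 w} \sin{\left(\frac{3 w}{2} - \frac{3}{2} + \frac{\pi}{3} \right)}}{2 e^{3}} + 5 e^{3 w} \cos{\left(\frac{3 w}{2} + \frac{\pi}{3} \right)} - \frac{5 e^{3 w} \cos{\left(\frac{3 w}{2} - \frac{3}{2} + \frac{\pi}{3} \right)}}{e^{3}} - \frac{3 \sin{\left(\frac{3 w}{2} + \frac{\pi}{3} \right)} \cos{\left(w^{3} + \frac{2 w^{2}}{3} - \frac{1}{2} \right)}}{4} + \frac{3 \sin{\left(\frac{3 w}{2} - \frac{3}{2} + \frac{\pi}{3} \right)} \cos{\left(w^{3} - \frac{7 w^{2}}{3} + \frac{5 w}{3} - \frac{5}{6} \right)}}{4} + \frac{5 \sin{\left(w^{3} - \frac{7 w^{2}}{3} + \frac{5 w}{3} - \frac{5}{6} \right)} \cos{\left(\frac{3 w}{2} - \frac{3}{2} + \frac{\pi}{3} \right)}}{6} != 0.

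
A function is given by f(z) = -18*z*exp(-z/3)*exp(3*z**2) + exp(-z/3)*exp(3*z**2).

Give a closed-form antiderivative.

The substitution u = 3*z**2 - z/3 works: f is exactly (dF/du)*(du/dz) for that inner function.
Check: d/dz[-3*exp(-z/3)*exp(3*z**2)] = (-18*z*exp(3*z**2) + exp(3*z**2))*exp(-z/3), which equals f(z).

An antiderivative is F(z) = -3*exp(-z/3)*exp(3*z**2).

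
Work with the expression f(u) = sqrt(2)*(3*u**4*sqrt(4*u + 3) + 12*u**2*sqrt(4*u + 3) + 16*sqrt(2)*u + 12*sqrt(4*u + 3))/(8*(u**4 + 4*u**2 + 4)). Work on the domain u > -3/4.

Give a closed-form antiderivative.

An antiderivative is F(u) = (4*sqrt(2)*u**3*sqrt(4*u + 3) + 3*sqrt(2)*u**2*sqrt(4*u + 3) + 8*sqrt(2)*u*sqrt(4*u + 3) + 6*sqrt(2)*sqrt(4*u + 3) - 32)/(16*(u**2 + 2)).

A candidate is checked by its d/du: the result must match f(u).
Check: d/du[(4*sqrt(2)*u**3*sqrt(4*u + 3) + 3*sqrt(2)*u**2*sqrt(4*u + 3) + 8*sqrt(2)*u*sqrt(4*u + 3) + 6*sqrt(2)*sqrt(4*u + 3) - 32)/(16*(u**2 + 2))] = (12*sqrt(2)*u**5 + 9*sqrt(2)*u**4 + 48*sqrt(2)*u**3 + 36*sqrt(2)*u**2 + 32*u*sqrt(4*u + 3) + 48*sqrt(2)*u + 36*sqrt(2))/(8*u**4*sqrt(4*u + 3) + 32*u**2*sqrt(4*u + 3) + 32*sqrt(4*u + 3)), which equals f(u).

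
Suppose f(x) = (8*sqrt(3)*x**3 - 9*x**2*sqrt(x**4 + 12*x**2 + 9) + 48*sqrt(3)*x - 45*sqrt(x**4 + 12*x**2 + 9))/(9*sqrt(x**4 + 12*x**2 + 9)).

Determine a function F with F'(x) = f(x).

An antiderivative is F(x) = -x**3/3 - 5*x + 4*sqrt(x**4/3 + 4*x**2 + 3)/3.

For F(x) to be correct the identity F'(x) - f(x) = 0 must hold.
Check: d/dx[-x**3/3 - 5*x + 4*sqrt(x**4/3 + 4*x**2 + 3)/3] = (8*sqrt(3)*x**3 - 9*x**2*sqrt(x**4 + 12*x**2 + 9) + 48*sqrt(3)*x - 45*sqrt(x**4 + 12*x**2 + 9))/(9*sqrt(x**4 + 12*x**2 + 9)) = f(x).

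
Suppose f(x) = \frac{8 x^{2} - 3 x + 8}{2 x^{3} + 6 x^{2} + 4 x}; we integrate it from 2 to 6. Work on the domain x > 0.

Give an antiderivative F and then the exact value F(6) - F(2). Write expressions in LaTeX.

Factor the denominator (2 x \left(x + 1\right) \left(x + 2\right)) and decompose: f = \frac{23}{2 \left(x + 2\right)} - \frac{19}{2 \left(x + 1\right)} + \frac{2}{x}; each piece integrates to a log, atan, or power term.
F(x) = 2 \log{\left(x \right)} - \frac{19 \log{\left(x + 1 \right)}}{2} + \frac{23 \log{\left(x + 2 \right)}}{2} is an antiderivative of f.
Check: d/dx[2 \log{\left(x \right)} - \frac{19 \log{\left(x + 1 \right)}}{2} + \frac{23 \log{\left(x + 2 \right)}}{2}] = \frac{8 x^{2} - 3 x + 8}{2 x^{3} + 6 x^{2} + 4 x} = f(x).
F(6) = - \frac{19 \log{\left(7 \right)}}{2} + 2 \log{\left(6 \right)} + \frac{23 \log{\left(8 \right)}}{2}; F(2) = - \frac{19 \log{\left(3 \right)}}{2} + 2 \log{\left(2 \right)} + \frac{23 \log{\left(4 \right)}}{2}.
Integral = F(6) - F(2) = - \frac{19 \log{\left(7 \right)}}{2} - \frac{23 \log{\left(4 \right)}}{2} - 2 \log{\left(2 \right)} + 2 \log{\left(6 \right)} + \frac{19 \log{\left(3 \right)}}{2} + \frac{23 \log{\left(8 \right)}}{2}.

Antiderivative: F(x) = 2 \log{\left(x \right)} - \frac{19 \log{\left(x + 1 \right)}}{2} + \frac{23 \log{\left(x + 2 \right)}}{2}; value = - \frac{19 \log{\left(7 \right)}}{2} - \frac{23 \log{\left(4 \right)}}{2} - 2 \log{\left(2 \right)} + 2 \log{\left(6 \right)} + \frac{19 \log{\left(3 \right)}}{2} + \frac{23 \log{\left(8 \right)}}{2}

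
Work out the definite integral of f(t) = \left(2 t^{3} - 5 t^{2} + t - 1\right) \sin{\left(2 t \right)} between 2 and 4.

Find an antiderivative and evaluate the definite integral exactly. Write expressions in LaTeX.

Antiderivative: F(t) = - t^{3} \cos{\left(2 t \right)} + \frac{3 t^{2} \sin{\left(2 t \right)}}{2} + \frac{5 t^{2} \cos{\left(2 t \right)}}{2} - \frac{5 t \sin{\left(2 t \right)}}{2} + t \cos{\left(2 t \right)} - \frac{\sin{\left(2 t \right)}}{2} - \frac{3 \cos{\left(2 t \right)}}{4}; value = - \frac{\sin{\left(4 \right)}}{2} - \frac{13 \cos{\left(4 \right)}}{4} - \frac{83 \cos{\left(8 \right)}}{4} + \frac{27 \sin{\left(8 \right)}}{2}

An antiderivative F(t) passes only if d/dt[F] lands on f(t) exactly.
F(t) = - t^{3} \cos{\left(2 t \right)} + \frac{3 t^{2} \sin{\left(2 t \right)}}{2} + \frac{5 t^{2} \cos{\left(2 t \right)}}{2} - \frac{5 t \sin{\left(2 t \right)}}{2} + t \cos{\left(2 t \right)} - \frac{\sin{\left(2 t \right)}}{2} - \frac{3 \cos{\left(2 t \right)}}{4} is an antiderivative of f.
Check: d/dt[- t^{3} \cos{\left(2 t \right)} + \frac{3 t^{2} \sin{\left(2 t \right)}}{2} + \frac{5 t^{2} \cos{\left(2 t \right)}}{2} - \frac{5 t \sin{\left(2 t \right)}}{2} + t \cos{\left(2 t \right)} - \frac{\sin{\left(2 t \right)}}{2} - \frac{3 \cos{\left(2 t \right)}}{4}] = 2 t^{3} \sin{\left(2 t \right)} - 5 t^{2} \sin{\left(2 t \right)} + t \sin{\left(2 t \right)} - \sin{\left(2 t \right)}, which equals f(t).
F(4) = - \frac{83 \cos{\left(8 \right)}}{4} + \frac{27 \sin{\left(8 \right)}}{2}; F(2) = \frac{13 \cos{\left(4 \right)}}{4} + \frac{\sin{\left(4 \right)}}{2}.
Integral = F(4) - F(2) = - \frac{\sin{\left(4 \right)}}{2} - \frac{13 \cos{\left(4 \right)}}{4} - \frac{83 \cos{\left(8 \right)}}{4} + \frac{27 \sin{\left(8 \right)}}{2}.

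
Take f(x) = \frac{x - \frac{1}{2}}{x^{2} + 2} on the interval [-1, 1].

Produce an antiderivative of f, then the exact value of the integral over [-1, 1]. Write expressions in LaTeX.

Antiderivative: F(x) = \frac{\log{\left(x^{2} + 2 \right)}}{2} - \frac{\sqrt{2} \operatorname{atan}{\left(\frac{\sqrt{2} x}{2} \right)}}{4}; value = - \frac{\sqrt{2} \operatorname{atan}{\left(\frac{\sqrt{2}}{2} \right)}}{2}

Since d/dx undoes antidifferentiation here, F'(x) = f(x) is required of F(x).
F(x) = \frac{\log{\left(x^{2} + 2 \right)}}{2} - \frac{\sqrt{2} \operatorname{atan}{\left(\frac{\sqrt{2} x}{2} \right)}}{4} is an antiderivative of f.
Check: d/dx[\frac{\log{\left(x^{2} + 2 \right)}}{2} - \frac{\sqrt{2} \operatorname{atan}{\left(\frac{\sqrt{2} x}{2} \right)}}{4}] = \frac{2 x - 1}{2 x^{2} + 4}, which equals f(x).
F(1) = - \frac{\sqrt{2} \operatorname{atan}{\left(\frac{\sqrt{2}}{2} \right)}}{4} + \frac{\log{\left(3 \right)}}{2}; F(-1) = \frac{\sqrt{2} \operatorname{atan}{\left(\frac{\sqrt{2}}{2} \right)}}{4} + \frac{\log{\left(3 \right)}}{2}.
Integral = F(1) - F(-1) = - \frac{\sqrt{2} \operatorname{atan}{\left(\frac{\sqrt{2}}{2} \right)}}{2}.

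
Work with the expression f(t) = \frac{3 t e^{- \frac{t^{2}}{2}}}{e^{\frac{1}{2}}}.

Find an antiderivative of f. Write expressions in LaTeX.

An antiderivative is F(t) = - \frac{3 e^{- \frac{t^{2}}{2}}}{e^{\frac{1}{2}}}.

f matches the chain-rule pattern g'(h)*h' with inner function h(t) = - \frac{t^{2}}{2} - \frac{1}{2}; substituting u = h(t) collapses the integral.
Check: d/dt[- \frac{3 e^{- \frac{t^{2}}{2}}}{e^{\frac{1}{2}}}] = \frac{3 t e^{- \frac{t^{2}}{2}}}{e^{\frac{1}{2}}} = f(t).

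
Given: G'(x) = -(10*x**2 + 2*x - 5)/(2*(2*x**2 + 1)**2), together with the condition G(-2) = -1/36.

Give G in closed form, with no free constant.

Recognize the product-rule pattern: G'(x) = u'v + uv' with u = 1/(4*x**2 + 2), v = 5*x + 1/2, so integration by parts undoes it.
A general antiderivative is (5*x + 1/2)/(4*x**2 + 2) + C.
The condition gives C = -1/36 - (-19/36) = 1/2.
So G(x) = (5*x + 1/2)/(4*x**2 + 2) + 1/2.
Check: d/dx[(5*x + 1/2)/(4*x**2 + 2) + 1/2] = (-10*x**2 - 2*x + 5)/(8*x**4 + 8*x**2 + 2), which equals G'(x).

G(x) = (5*x + 1/2)/(4*x**2 + 2) + 1/2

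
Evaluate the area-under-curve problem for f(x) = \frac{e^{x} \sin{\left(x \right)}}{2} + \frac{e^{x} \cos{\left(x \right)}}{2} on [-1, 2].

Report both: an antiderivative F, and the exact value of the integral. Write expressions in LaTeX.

Antiderivative: F(x) = \frac{e^{x} \sin{\left(x \right)}}{2}; value = \frac{\sin{\left(1 \right)}}{2 e} + \frac{e^{2} \sin{\left(2 \right)}}{2}

f has the shape u'v + uv' for u = \frac{e^{x}}{2} and v = \sin{\left(x \right)} — it is the derivative of the product u*v.
F(x) = \frac{e^{x} \sin{\left(x \right)}}{2} is an antiderivative of f.
Check: d/dx[\frac{e^{x} \sin{\left(x \right)}}{2}] = \frac{e^{x} \sin{\left(x \right)}}{2} + \frac{e^{x} \cos{\left(x \right)}}{2} = f(x).
F(2) = \frac{e^{2} \sin{\left(2 \right)}}{2}; F(-1) = - \frac{\sin{\left(1 \right)}}{2 e}.
Integral = F(2) - F(-1) = \frac{\sin{\left(1 \right)}}{2 e} + \frac{e^{2} \sin{\left(2 \right)}}{2}.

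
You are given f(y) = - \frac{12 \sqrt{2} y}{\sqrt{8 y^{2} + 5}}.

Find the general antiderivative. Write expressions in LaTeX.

The substitution u = 4 y^{2} + \frac{5}{2} works: f is exactly (dF/du)*(du/dy) for that inner function.
Check: d/dy[- \frac{3 \sqrt{2} \sqrt{8 y^{2} + 5}}{2}] = - \frac{12 \sqrt{2} y}{\sqrt{8 y^{2} + 5}} = f(y).

F(y) = - \frac{3 \sqrt{2} \sqrt{8 y^{2} + 5}}{2} + C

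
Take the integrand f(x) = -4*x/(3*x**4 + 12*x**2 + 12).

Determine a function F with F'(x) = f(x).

The substitution u = 2*x**2 + 4 works: f is exactly (dF/du)*(du/dx) for that inner function.
Check: d/dx[2/(3*x**2 + 6)] = -4*x/(3*x**4 + 12*x**2 + 12) = f(x).

An antiderivative is F(x) = 2/(3*x**2 + 6).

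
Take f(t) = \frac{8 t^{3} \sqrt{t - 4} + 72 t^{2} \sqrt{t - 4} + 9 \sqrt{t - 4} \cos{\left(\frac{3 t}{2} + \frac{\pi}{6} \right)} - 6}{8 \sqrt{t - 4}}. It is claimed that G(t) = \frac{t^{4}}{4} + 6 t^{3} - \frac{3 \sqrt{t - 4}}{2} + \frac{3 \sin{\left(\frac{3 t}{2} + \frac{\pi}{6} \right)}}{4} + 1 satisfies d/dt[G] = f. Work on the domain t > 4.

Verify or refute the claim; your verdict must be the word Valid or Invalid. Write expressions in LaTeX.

d/dt[G] = \frac{8 t^{3} \sqrt{t - 4} + 144 t^{2} \sqrt{t - 4} + 9 \sqrt{t - 4} \cos{\left(\frac{3 t}{2} + \frac{\pi}{6} \right)} - 6}{8 \sqrt{t - 4}}
d/dt[G] - f(t) = 9 t^{2} != 0.

Invalid: d/dt[G] - f = 9 t^{2}, which is not 0.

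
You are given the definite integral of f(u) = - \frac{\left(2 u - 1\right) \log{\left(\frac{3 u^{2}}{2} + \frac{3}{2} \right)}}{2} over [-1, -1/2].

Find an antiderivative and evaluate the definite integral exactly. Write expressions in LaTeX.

Antiderivative: F(u) = - \frac{u^{2} \log{\left(u^{2} + 1 \right)}}{2} - \frac{u^{2} \log{\left(3 \right)}}{2} + \frac{u^{2} \log{\left(2 \right)}}{2} + \frac{u^{2}}{2} + \frac{u \log{\left(u^{2} + 1 \right)}}{2} - u - \frac{u \log{\left(2 \right)}}{2} + \frac{u \log{\left(3 \right)}}{2} - \frac{\log{\left(u^{2} + 1 \right)}}{2} + \operatorname{atan}{\left(u \right)}; value = - \frac{7}{8} - \operatorname{atan}{\left(\frac{1}{2} \right)} - \frac{3 \log{\left(\frac{15}{8} \right)}}{8} - \frac{\log{\left(\frac{5}{4} \right)}}{2} + \frac{\log{\left(2 \right)}}{2} + \frac{\pi}{4} + \log{\left(3 \right)}

Recover f(u) by differentiating a candidate F(u); any mismatch rules it out.
F(u) = - \frac{u^{2} \log{\left(u^{2} + 1 \right)}}{2} - \frac{u^{2} \log{\left(3 \right)}}{2} + \frac{u^{2} \log{\left(2 \right)}}{2} + \frac{u^{2}}{2} + \frac{u \log{\left(u^{2} + 1 \right)}}{2} - u - \frac{u \log{\left(2 \right)}}{2} + \frac{u \log{\left(3 \right)}}{2} - \frac{\log{\left(u^{2} + 1 \right)}}{2} + \operatorname{atan}{\left(u \right)} is an antiderivative of f.
Check: d/du[- \frac{u^{2} \log{\left(u^{2} + 1 \right)}}{2} - \frac{u^{2} \log{\left(3 \right)}}{2} + \frac{u^{2} \log{\left(2 \right)}}{2} + \frac{u^{2}}{2} + \frac{u \log{\left(u^{2} + 1 \right)}}{2} - u - \frac{u \log{\left(2 \right)}}{2} + \frac{u \log{\left(3 \right)}}{2} - \frac{\log{\left(u^{2} + 1 \right)}}{2} + \operatorname{atan}{\left(u \right)}] = - u \log{\left(u^{2} + 1 \right)} - u \log{\left(3 \right)} + u \log{\left(2 \right)} + \frac{\log{\left(u^{2} + 1 \right)}}{2} - \frac{\log{\left(2 \right)}}{2} + \frac{\log{\left(3 \right)}}{2}, which equals f(u).
F(-1/2) = - \operatorname{atan}{\left(\frac{1}{2} \right)} - \frac{3 \log{\left(3 \right)}}{8} - \frac{7 \log{\left(\frac{5}{4} \right)}}{8} + \frac{3 \log{\left(2 \right)}}{8} + \frac{5}{8}; F(-1) = - \log{\left(3 \right)} - \frac{\pi}{4} - \frac{\log{\left(2 \right)}}{2} + \frac{3}{2}.
Integral = F(-1/2) - F(-1) = - \frac{7}{8} - \operatorname{atan}{\left(\frac{1}{2} \right)} - \frac{3 \log{\left(\frac{15}{8} \right)}}{8} - \frac{\log{\left(\frac{5}{4} \right)}}{2} + \frac{\log{\left(2 \right)}}{2} + \frac{\pi}{4} + \log{\left(3 \right)}.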